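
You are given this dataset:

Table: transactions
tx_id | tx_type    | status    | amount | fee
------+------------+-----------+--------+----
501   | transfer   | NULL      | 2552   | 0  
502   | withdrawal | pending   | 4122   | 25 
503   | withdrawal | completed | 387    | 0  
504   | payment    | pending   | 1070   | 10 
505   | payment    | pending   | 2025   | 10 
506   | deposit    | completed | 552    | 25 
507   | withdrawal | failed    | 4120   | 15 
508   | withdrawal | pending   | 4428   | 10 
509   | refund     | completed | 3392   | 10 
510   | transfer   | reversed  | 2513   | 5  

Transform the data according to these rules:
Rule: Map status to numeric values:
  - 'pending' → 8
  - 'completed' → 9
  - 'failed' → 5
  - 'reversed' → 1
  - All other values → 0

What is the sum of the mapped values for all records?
65

Step 1: Apply mapping to each record
Step 2: Count by status:
  'pending': 4 records × 8 = 32
  'completed': 3 records × 9 = 27
  'failed': 1 records × 5 = 5
  'reversed': 1 records × 1 = 1
Step 3: Sum all mapped values = 65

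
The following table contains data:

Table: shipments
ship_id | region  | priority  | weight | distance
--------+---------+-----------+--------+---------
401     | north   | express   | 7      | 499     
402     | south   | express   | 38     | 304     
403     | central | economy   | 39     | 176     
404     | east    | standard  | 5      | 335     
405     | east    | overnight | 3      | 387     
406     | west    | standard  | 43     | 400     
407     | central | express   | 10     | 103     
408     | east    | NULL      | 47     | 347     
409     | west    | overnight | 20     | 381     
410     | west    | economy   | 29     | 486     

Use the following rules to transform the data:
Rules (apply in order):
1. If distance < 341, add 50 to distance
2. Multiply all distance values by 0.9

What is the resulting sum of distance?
3256.2

Step 1: Apply Rule 1 - Add 50 to records with distance < 341
  - 4 records affected: 918 + (4 × 50) = 1118
  - Unaffected records: 2500
  - Sum after Rule 1: 3618
Step 2: Apply Rule 2 - Multiply all by 0.9
  - 3618 × 0.9 = 3256.2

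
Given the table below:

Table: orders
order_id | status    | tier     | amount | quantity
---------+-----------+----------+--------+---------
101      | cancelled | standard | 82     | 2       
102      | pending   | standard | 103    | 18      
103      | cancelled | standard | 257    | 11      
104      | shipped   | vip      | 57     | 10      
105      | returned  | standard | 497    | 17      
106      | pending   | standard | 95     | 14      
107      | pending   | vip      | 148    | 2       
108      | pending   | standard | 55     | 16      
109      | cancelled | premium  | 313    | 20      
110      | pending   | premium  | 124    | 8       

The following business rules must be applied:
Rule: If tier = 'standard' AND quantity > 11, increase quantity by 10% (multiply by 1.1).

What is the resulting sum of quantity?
124.5

Step 1: Find records where tier = 'standard' AND quantity > 11
Step 2: 4 records match, summing to 65
Step 3: After multiplier: 65 × 1.1 = 71.5
Step 4: Unaffected records sum: 53
Step 5: Final sum = 71.5 + 53 = 124.5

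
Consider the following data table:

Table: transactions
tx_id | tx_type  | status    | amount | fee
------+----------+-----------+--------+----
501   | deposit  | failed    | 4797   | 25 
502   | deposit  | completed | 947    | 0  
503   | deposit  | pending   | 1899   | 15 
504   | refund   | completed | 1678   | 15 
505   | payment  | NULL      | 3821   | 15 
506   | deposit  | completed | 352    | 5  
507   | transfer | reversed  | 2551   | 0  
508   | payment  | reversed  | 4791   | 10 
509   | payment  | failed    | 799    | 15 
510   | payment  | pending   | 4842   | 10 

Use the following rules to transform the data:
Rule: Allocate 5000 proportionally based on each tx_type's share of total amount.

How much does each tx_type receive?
deposit: 1509.8, payment: 2691.58, refund: 316.88, transfer: 481.74

Step 1: Calculate total amount = 26477
Step 2: Calculate each tx_type's proportion:
  deposit: 7995/26477 = 30.20% → 1509.8
  payment: 14253/26477 = 53.83% → 2691.58
  refund: 1678/26477 = 6.34% → 316.88
  transfer: 2551/26477 = 9.63% → 481.74
Step 3: Verify: sum of allocations ≈ 5000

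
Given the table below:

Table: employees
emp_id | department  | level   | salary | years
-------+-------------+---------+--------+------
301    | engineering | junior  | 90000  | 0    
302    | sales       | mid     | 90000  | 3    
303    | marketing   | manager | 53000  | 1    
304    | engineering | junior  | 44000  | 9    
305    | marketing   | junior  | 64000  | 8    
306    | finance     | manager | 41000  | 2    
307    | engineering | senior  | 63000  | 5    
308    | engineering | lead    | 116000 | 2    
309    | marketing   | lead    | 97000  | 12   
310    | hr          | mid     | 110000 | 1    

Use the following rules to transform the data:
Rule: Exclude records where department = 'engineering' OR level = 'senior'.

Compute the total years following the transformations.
27

Step 1: Find records where department = 'engineering' OR level = 'senior'
Step 2: 4 records match, summing to 16
Step 3: Original sum: 43
Step 4: Remaining sum = 43 - 16 = 27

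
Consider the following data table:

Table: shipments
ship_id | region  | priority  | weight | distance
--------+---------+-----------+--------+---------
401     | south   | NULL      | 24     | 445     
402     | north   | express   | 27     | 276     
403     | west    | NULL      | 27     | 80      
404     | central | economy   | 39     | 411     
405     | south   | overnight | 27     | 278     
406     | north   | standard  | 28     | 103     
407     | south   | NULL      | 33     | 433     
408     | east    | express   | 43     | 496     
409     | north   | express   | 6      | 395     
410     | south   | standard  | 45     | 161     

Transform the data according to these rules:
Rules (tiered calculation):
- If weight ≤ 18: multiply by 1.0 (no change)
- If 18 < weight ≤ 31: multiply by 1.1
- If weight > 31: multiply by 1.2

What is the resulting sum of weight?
344.3

Step 1: Tier 1 (weight ≤ 18): 1 records, sum = 6 × 1.0 = 6.0
Step 2: Tier 2 (18 < weight ≤ 31): 5 records, sum = 133 × 1.1 = 146.3
Step 3: Tier 3 (weight > 31): 4 records, sum = 160 × 1.2 = 192.0
Step 4: Final sum = 6.0 + 146.3 + 192.0 = 344.3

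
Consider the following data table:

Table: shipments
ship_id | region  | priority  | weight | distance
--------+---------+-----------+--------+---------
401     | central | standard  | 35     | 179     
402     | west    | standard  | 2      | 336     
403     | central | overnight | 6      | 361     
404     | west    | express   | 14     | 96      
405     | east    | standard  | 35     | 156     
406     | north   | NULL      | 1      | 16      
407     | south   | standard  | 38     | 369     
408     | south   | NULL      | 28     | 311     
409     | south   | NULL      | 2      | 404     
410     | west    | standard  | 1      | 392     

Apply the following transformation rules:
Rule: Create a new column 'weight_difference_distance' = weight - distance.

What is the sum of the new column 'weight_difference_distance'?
-2458

Step 1: For each record, compute weight - distance
Example calculations:
  35 - 179 = -144
  2 - 336 = -334
  6 - 361 = -355
  ...
Step 2: Sum all derived values
Step 3: Total = -2458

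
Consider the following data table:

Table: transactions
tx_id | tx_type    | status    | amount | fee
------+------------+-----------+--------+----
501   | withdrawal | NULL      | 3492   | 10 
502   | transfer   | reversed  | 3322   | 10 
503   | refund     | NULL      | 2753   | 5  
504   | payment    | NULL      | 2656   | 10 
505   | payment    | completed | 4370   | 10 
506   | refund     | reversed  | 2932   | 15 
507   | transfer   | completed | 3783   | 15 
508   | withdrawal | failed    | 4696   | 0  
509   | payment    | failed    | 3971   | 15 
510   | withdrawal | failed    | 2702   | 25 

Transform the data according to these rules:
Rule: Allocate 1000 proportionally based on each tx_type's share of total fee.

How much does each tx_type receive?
payment: 304.35, refund: 173.91, transfer: 217.39, withdrawal: 304.35

Step 1: Calculate total fee = 115
Step 2: Calculate each tx_type's proportion:
  payment: 35/115 = 30.43% → 304.35
  refund: 20/115 = 17.39% → 173.91
  transfer: 25/115 = 21.74% → 217.39
  withdrawal: 35/115 = 30.43% → 304.35
Step 3: Verify: sum of allocations ≈ 1000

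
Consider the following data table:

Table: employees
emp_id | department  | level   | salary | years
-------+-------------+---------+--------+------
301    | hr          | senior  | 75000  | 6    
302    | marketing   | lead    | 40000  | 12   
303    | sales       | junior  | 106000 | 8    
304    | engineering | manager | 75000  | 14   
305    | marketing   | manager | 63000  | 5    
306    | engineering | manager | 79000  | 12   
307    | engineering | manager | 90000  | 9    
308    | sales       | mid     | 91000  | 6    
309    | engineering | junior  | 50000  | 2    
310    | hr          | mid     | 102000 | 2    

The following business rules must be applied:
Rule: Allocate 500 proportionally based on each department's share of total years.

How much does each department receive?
engineering: 243.42, hr: 52.63, marketing: 111.84, sales: 92.11

Step 1: Calculate total years = 76
Step 2: Calculate each department's proportion:
  engineering: 37/76 = 48.68% → 243.42
  hr: 8/76 = 10.53% → 52.63
  marketing: 17/76 = 22.37% → 111.84
  sales: 14/76 = 18.42% → 92.11
Step 3: Verify: sum of allocations ≈ 500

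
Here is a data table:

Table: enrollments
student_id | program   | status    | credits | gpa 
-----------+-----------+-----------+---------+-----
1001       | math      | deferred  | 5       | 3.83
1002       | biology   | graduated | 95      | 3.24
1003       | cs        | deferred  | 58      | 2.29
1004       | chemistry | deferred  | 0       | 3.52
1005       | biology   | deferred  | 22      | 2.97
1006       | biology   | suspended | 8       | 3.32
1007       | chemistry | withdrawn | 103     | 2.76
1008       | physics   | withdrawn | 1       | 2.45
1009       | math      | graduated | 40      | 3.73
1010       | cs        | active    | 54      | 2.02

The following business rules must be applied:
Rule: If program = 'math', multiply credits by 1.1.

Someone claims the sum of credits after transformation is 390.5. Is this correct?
Yes, the result is correct.

Step 1: Calculate the correct sum after transformation
Step 2: Apply multiplier 1.1 to records where program = 'math'
Step 3: Correct result = 390.5
Step 4: Claimed result = 390.5
Step 5: 390.5 = 390.5 ✓
Conclusion: The claimed result is correct.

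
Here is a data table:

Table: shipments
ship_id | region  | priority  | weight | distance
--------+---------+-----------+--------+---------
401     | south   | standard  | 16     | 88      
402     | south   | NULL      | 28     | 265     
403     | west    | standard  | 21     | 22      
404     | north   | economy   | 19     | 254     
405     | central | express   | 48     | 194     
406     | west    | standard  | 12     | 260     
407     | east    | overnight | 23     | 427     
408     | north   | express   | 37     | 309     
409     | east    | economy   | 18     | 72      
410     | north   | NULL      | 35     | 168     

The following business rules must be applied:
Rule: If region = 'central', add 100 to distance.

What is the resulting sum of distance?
2159

Step 1: Count records where region = 'central': 1
Step 2: Total bonus added: 1 × 100 = 100
Step 3: Original sum of distance: 2059
Step 4: Final sum = 2059 + 100 = 2159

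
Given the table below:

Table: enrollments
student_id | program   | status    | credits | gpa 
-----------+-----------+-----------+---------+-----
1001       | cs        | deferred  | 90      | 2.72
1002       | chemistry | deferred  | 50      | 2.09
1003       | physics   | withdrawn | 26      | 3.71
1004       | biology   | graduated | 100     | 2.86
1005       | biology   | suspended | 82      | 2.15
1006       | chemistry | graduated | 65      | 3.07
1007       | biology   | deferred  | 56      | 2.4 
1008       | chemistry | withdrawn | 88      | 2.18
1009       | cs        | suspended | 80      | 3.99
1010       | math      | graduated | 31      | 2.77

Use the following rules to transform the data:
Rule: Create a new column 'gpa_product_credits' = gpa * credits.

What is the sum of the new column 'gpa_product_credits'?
1838.92

Step 1: For each record, compute gpa * credits
Example calculations:
  2.72 * 90 = 244.8
  2.09 * 50 = 104.5
  3.71 * 26 = 96.46
  ...
Step 2: Sum all derived values
Step 3: Total = 1838.92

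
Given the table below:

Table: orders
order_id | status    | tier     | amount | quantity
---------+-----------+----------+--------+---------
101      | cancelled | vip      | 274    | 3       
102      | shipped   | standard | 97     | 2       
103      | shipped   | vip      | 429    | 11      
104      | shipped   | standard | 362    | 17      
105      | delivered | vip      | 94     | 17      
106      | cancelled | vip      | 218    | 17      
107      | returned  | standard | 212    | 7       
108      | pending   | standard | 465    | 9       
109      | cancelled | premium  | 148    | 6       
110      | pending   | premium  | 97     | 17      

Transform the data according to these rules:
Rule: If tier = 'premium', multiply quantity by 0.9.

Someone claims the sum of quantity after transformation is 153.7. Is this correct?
No, the correct result is 103.7.

Step 1: Calculate the correct sum after transformation
Step 2: Apply multiplier 0.9 to records where tier = 'premium'
Step 3: Correct result = 103.7
Step 4: Claimed result = 153.7
Step 5: 103.7 ≠ 153.7
Conclusion: The claimed result is incorrect. The correct answer is 103.7.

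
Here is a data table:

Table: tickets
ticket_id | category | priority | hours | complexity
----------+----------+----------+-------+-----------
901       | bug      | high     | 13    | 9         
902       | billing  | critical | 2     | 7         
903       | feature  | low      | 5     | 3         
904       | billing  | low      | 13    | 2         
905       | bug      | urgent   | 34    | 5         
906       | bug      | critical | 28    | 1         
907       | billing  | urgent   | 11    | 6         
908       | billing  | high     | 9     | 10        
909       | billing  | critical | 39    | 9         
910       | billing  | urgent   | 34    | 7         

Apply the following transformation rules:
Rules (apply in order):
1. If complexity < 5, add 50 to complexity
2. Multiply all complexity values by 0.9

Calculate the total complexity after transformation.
188.1

Step 1: Apply Rule 1 - Add 50 to records with complexity < 5
  - 3 records affected: 6 + (3 × 50) = 156
  - Unaffected records: 53
  - Sum after Rule 1: 209
Step 2: Apply Rule 2 - Multiply all by 0.9
  - 209 × 0.9 = 188.1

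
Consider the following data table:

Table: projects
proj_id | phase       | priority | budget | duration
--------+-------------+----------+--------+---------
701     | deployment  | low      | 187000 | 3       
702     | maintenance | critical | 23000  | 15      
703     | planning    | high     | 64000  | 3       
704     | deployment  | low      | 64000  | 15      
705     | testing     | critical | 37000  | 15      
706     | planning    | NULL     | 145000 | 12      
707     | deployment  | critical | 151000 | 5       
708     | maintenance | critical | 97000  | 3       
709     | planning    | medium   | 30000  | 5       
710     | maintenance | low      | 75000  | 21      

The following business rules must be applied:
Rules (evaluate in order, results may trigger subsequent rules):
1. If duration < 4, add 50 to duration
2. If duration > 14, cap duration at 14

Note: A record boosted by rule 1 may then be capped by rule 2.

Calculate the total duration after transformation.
120

Step 1: Apply rule 1 to records with duration < 4
  - 3 records get bonus of 50
  - Of these, 3 records then exceed 14 and get capped
Step 2: Apply rule 2 to records with duration > 14
  - 4 records (original) are capped
Step 3: Calculate final sum = 120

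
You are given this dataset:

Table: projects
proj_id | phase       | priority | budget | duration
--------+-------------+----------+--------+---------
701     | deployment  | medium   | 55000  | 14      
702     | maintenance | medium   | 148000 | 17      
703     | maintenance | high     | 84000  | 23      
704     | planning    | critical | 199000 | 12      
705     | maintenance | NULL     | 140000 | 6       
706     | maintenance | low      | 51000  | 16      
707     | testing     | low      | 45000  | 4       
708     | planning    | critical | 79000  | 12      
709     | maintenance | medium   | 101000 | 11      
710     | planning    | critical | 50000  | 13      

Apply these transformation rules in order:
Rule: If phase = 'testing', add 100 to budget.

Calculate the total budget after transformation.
952100

Step 1: Count records where phase = 'testing': 1
Step 2: Total bonus added: 1 × 100 = 100
Step 3: Original sum of budget: 952000
Step 4: Final sum = 952000 + 100 = 952100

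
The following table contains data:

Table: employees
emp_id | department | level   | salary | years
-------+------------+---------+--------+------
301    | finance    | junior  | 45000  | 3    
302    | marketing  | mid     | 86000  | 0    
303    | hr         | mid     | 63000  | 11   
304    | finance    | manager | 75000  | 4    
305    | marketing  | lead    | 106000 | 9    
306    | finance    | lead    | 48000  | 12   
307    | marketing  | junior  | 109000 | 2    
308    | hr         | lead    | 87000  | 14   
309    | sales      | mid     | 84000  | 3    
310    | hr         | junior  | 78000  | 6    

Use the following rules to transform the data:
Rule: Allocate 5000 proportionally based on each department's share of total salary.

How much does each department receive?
finance: 1075.54, hr: 1459.67, marketing: 1927.02, sales: 537.77

Step 1: Calculate total salary = 781000
Step 2: Calculate each department's proportion:
  finance: 168000/781000 = 21.51% → 1075.54
  hr: 228000/781000 = 29.19% → 1459.67
  marketing: 301000/781000 = 38.54% → 1927.02
  sales: 84000/781000 = 10.76% → 537.77
Step 3: Verify: sum of allocations ≈ 5000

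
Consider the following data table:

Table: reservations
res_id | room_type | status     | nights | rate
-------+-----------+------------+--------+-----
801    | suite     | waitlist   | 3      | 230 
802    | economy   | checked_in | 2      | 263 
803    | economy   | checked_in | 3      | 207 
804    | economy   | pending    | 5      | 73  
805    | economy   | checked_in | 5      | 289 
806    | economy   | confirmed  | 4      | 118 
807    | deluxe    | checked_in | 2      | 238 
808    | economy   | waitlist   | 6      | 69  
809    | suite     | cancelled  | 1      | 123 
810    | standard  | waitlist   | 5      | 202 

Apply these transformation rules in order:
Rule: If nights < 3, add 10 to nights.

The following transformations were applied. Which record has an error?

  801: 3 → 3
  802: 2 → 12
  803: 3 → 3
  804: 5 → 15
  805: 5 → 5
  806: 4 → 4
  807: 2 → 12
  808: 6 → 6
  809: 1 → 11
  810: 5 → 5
Record 804 has an error. The correct transformed value should be 5, not 15.

Step 1: Check each record against the rule
Step 2: Record 804 has nights = 5
Step 3: Since 5 >= 3, the bonus should not have been applied
Step 4: Correct value = 5, but claimed value = 15
Conclusion: Record 804 has the error.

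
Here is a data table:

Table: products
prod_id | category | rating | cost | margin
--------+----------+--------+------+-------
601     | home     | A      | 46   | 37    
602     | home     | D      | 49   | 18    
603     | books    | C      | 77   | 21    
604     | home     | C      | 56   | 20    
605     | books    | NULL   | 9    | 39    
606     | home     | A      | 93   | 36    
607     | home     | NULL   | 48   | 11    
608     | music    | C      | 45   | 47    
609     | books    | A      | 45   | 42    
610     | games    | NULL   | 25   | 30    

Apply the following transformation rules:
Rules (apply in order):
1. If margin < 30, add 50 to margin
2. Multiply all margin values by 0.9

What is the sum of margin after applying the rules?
450.9

Step 1: Apply Rule 1 - Add 50 to records with margin < 30
  - 4 records affected: 70 + (4 × 50) = 270
  - Unaffected records: 231
  - Sum after Rule 1: 501
Step 2: Apply Rule 2 - Multiply all by 0.9
  - 501 × 0.9 = 450.9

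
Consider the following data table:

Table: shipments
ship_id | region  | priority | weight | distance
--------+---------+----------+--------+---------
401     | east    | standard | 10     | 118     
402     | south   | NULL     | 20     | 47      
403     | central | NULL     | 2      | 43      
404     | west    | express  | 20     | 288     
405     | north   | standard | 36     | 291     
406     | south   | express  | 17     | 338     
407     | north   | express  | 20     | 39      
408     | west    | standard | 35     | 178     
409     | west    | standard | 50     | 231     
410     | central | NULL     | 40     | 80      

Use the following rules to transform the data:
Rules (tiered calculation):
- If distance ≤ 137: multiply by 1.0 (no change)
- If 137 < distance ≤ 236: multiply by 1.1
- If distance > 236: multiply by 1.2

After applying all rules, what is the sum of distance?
1877.3

Step 1: Tier 1 (distance ≤ 137): 5 records, sum = 327 × 1.0 = 327.0
Step 2: Tier 2 (137 < distance ≤ 236): 2 records, sum = 409 × 1.1 = 449.9
Step 3: Tier 3 (distance > 236): 3 records, sum = 917 × 1.2 = 1100.4
Step 4: Final sum = 327.0 + 449.9 + 1100.4 = 1877.3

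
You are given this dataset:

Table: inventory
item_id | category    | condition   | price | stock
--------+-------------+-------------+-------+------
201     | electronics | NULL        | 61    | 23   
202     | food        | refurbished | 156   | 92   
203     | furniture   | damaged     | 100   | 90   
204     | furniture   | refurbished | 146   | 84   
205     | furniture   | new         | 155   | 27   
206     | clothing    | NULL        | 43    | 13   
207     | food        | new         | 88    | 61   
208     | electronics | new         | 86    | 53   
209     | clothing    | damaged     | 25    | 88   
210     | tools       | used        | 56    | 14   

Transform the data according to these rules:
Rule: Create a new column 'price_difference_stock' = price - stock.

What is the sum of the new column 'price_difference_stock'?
371

Step 1: For each record, compute price - stock
Example calculations:
  61 - 23 = 38
  156 - 92 = 64
  100 - 90 = 10
  ...
Step 2: Sum all derived values
Step 3: Total = 371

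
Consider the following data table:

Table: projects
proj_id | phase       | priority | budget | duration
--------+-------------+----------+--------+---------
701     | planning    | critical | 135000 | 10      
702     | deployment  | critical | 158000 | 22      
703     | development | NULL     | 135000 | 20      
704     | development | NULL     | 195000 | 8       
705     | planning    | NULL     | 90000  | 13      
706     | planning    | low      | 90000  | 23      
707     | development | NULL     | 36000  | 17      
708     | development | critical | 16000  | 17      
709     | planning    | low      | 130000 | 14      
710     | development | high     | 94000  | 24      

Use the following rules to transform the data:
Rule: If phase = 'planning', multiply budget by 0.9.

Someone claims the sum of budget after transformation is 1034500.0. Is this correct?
Yes, the result is correct.

Step 1: Calculate the correct sum after transformation
Step 2: Apply multiplier 0.9 to records where phase = 'planning'
Step 3: Correct result = 1034500.0
Step 4: Claimed result = 1034500.0
Step 5: 1034500.0 = 1034500.0 ✓
Conclusion: The claimed result is correct.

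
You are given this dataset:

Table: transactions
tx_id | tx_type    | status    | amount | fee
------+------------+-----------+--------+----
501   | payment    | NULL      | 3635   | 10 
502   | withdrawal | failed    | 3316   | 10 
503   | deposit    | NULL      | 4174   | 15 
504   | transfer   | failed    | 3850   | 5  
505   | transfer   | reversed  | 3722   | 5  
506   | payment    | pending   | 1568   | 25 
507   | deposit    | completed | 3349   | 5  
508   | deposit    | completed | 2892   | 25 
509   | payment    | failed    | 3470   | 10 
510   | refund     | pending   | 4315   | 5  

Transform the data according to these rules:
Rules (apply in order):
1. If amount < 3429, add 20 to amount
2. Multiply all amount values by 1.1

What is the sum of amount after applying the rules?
37808.1

Step 1: Apply Rule 1 - Add 20 to records with amount < 3429
  - 4 records affected: 11125 + (4 × 20) = 11205
  - Unaffected records: 23166
  - Sum after Rule 1: 34371
Step 2: Apply Rule 2 - Multiply all by 1.1
  - 34371 × 1.1 = 37808.1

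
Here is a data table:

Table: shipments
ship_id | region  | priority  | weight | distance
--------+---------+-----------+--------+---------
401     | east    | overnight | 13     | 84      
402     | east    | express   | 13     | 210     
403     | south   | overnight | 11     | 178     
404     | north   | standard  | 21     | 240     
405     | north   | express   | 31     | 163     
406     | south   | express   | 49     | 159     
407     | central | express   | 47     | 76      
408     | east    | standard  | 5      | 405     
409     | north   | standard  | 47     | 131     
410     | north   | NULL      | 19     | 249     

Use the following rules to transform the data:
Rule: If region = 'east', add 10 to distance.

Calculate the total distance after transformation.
1925

Step 1: Count records where region = 'east': 3
Step 2: Total bonus added: 3 × 10 = 30
Step 3: Original sum of distance: 1895
Step 4: Final sum = 1895 + 30 = 1925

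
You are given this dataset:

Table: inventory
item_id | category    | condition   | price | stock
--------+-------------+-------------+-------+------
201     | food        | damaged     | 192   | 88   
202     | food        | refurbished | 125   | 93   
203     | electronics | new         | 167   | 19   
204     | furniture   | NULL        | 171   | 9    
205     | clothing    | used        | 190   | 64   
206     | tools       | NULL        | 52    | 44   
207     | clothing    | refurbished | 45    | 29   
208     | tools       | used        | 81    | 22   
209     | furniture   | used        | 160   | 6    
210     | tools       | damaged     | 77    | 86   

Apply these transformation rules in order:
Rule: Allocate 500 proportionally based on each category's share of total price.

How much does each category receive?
clothing: 93.25, electronics: 66.27, food: 125.79, furniture: 131.35, tools: 83.33

Step 1: Calculate total price = 1260
Step 2: Calculate each category's proportion:
  clothing: 235/1260 = 18.65% → 93.25
  electronics: 167/1260 = 13.25% → 66.27
  food: 317/1260 = 25.16% → 125.79
  furniture: 331/1260 = 26.27% → 131.35
  tools: 210/1260 = 16.67% → 83.33
Step 3: Verify: sum of allocations ≈ 500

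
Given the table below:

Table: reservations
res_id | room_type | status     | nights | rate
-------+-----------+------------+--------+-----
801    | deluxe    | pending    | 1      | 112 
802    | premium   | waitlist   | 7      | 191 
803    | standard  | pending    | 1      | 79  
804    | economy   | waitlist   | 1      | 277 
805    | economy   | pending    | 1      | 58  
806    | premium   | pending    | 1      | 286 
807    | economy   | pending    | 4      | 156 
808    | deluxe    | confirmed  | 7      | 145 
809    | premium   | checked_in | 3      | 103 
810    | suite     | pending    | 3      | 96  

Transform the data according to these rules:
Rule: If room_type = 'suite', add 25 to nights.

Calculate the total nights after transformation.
54

Step 1: Count records where room_type = 'suite': 1
Step 2: Total bonus added: 1 × 25 = 25
Step 3: Original sum of nights: 29
Step 4: Final sum = 29 + 25 = 54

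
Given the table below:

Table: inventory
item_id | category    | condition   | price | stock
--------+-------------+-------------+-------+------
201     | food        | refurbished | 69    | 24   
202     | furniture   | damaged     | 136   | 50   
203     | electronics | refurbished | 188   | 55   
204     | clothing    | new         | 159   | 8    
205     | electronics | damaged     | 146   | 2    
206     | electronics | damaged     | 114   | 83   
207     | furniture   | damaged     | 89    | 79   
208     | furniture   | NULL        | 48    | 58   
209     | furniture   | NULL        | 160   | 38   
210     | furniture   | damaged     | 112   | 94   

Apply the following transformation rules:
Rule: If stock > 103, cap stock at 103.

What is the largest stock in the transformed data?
94

Step 1: Original maximum stock = 94
Step 2: Check cap of 103 against maximum
Step 3: No records exceed the cap (max 94 <= cap 103), so no capping applies
Step 4: Maximum after transformation = 94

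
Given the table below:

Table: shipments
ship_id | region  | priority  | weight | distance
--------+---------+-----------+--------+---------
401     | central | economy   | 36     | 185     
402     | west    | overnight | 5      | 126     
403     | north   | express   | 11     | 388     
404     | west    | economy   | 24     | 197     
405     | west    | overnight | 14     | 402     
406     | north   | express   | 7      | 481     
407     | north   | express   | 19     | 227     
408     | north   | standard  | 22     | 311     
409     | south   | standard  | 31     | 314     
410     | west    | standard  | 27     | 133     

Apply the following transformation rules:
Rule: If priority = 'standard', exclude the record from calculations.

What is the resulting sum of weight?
116

Step 1: Identify records where priority = 'standard'
Step 2: The excluded records sum to 80
Step 3: Original total weight = 196
Step 4: Remaining total = 196 - 80 = 116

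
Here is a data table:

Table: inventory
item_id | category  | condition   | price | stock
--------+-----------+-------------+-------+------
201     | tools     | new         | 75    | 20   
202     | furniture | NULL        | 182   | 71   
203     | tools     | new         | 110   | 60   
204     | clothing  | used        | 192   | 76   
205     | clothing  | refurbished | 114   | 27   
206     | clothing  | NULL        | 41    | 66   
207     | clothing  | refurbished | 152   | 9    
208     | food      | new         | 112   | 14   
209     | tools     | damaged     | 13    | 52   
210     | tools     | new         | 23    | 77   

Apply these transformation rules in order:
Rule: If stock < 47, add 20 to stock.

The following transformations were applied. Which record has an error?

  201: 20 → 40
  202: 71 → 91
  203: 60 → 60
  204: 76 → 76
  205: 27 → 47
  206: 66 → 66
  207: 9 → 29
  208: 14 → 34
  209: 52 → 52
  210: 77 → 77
Record 202 has an error. The correct transformed value should be 71, not 91.

Step 1: Check each record against the rule
Step 2: Record 202 has stock = 71
Step 3: Since 71 >= 47, the bonus should not have been applied
Step 4: Correct value = 71, but claimed value = 91
Conclusion: Record 202 has the error.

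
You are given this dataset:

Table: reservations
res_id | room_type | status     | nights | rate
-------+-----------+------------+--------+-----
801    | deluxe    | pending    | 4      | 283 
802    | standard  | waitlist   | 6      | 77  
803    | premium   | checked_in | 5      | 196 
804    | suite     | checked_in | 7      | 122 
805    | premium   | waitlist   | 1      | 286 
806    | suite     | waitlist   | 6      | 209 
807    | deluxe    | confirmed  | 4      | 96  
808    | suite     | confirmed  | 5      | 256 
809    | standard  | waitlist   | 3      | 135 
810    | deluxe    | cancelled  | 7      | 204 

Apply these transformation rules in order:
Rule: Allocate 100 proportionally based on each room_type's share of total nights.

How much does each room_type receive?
deluxe: 31.25, premium: 12.5, standard: 18.75, suite: 37.5

Step 1: Calculate total nights = 48
Step 2: Calculate each room_type's proportion:
  deluxe: 15/48 = 31.25% → 31.25
  premium: 6/48 = 12.50% → 12.5
  standard: 9/48 = 18.75% → 18.75
  suite: 18/48 = 37.50% → 37.5
Step 3: Verify: sum of allocations ≈ 100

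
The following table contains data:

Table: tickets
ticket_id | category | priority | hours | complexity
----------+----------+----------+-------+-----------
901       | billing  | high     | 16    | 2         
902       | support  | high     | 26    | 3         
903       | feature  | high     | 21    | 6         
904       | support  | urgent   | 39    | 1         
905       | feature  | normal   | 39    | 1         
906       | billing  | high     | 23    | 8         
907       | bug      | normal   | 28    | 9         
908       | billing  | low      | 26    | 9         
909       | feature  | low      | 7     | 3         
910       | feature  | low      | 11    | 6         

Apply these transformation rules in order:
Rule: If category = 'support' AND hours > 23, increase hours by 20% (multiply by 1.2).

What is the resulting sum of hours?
249.0

Step 1: Find records where category = 'support' AND hours > 23
Step 2: 2 records match, summing to 65
Step 3: After multiplier: 65 × 1.2 = 78.0
Step 4: Unaffected records sum: 171
Step 5: Final sum = 78.0 + 171 = 249.0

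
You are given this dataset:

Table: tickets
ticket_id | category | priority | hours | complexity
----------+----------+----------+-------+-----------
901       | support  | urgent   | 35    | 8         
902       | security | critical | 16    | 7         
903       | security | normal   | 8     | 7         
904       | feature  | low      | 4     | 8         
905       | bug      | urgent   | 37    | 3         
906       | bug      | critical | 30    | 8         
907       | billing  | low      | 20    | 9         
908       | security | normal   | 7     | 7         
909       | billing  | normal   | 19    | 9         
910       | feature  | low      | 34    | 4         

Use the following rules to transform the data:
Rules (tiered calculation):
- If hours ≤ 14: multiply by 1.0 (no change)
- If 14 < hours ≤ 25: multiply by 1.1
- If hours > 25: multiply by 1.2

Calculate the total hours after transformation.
242.7

Step 1: Tier 1 (hours ≤ 14): 3 records, sum = 19 × 1.0 = 19.0
Step 2: Tier 2 (14 < hours ≤ 25): 3 records, sum = 55 × 1.1 = 60.5
Step 3: Tier 3 (hours > 25): 4 records, sum = 136 × 1.2 = 163.2
Step 4: Final sum = 19.0 + 60.5 + 163.2 = 242.7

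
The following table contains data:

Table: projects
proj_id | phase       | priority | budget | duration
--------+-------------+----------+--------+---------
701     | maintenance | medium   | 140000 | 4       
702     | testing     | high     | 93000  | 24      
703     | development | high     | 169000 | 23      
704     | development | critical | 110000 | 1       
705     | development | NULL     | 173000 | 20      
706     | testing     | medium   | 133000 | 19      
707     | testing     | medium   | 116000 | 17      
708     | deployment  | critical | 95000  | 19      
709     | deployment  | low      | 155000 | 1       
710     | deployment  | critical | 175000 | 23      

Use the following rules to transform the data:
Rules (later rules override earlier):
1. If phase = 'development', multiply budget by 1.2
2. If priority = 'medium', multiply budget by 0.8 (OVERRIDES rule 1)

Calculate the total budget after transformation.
1371600.0

Step 1: Rule 2 takes priority for records with priority = 'medium'
  - 3 records: 389000 × 0.8 = 311200.0
Step 2: Rule 1 applies to remaining records with phase = 'development'
  - 3 records: 452000 × 1.2 = 542400.0
Step 3: Other records unchanged: 518000
Step 4: Final sum = 311200.0 + 542400.0 + 518000 = 1371600.0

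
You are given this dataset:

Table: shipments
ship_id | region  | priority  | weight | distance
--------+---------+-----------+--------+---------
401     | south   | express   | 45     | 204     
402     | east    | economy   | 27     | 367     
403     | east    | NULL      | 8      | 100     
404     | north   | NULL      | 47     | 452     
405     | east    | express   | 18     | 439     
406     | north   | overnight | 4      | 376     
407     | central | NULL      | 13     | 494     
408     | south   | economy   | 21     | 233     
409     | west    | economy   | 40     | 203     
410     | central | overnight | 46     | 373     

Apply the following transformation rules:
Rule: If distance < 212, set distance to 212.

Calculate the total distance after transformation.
3370

Step 1: 3 records have distance < 212
Step 2: These records originally summed to 507
Step 3: After setting to minimum: 3 × 212 = 636
Step 4: Unaffected records sum: 2734
Step 5: Final sum = 636 + 2734 = 3370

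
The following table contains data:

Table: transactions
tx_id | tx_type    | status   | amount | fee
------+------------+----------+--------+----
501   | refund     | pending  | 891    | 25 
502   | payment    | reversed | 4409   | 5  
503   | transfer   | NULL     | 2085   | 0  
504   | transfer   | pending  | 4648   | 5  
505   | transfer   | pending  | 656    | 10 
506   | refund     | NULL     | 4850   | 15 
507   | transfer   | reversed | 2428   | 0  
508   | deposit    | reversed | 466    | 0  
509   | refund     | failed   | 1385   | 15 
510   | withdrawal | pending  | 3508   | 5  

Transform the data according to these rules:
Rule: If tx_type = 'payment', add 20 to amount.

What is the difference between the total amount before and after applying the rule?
20

Step 1: Original sum of amount = 25326
Step 2: 1 records have tx_type = 'payment'
Step 3: Each affected record changes by 20
Step 4: Total change = 1 × 20 = 20
Step 5: New sum = 25326 + 20 = 25346
Step 6: Difference = |25346 - 25326| = 20
        (Sum increased by 20)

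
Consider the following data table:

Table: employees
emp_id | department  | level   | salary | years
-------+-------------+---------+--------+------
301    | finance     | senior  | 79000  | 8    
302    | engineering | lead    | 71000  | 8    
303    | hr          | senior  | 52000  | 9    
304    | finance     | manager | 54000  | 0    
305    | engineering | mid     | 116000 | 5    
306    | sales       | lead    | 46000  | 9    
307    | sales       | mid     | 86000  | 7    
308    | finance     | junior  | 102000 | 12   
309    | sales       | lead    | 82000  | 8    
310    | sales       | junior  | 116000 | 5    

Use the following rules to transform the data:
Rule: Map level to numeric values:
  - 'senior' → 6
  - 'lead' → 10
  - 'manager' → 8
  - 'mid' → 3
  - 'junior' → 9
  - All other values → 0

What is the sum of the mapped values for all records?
74

Step 1: Apply mapping to each record
Step 2: Count by status:
  'senior': 2 records × 6 = 12
  'lead': 3 records × 10 = 30
  'manager': 1 records × 8 = 8
  'mid': 2 records × 3 = 6
  'junior': 2 records × 9 = 18
Step 3: Sum all mapped values = 74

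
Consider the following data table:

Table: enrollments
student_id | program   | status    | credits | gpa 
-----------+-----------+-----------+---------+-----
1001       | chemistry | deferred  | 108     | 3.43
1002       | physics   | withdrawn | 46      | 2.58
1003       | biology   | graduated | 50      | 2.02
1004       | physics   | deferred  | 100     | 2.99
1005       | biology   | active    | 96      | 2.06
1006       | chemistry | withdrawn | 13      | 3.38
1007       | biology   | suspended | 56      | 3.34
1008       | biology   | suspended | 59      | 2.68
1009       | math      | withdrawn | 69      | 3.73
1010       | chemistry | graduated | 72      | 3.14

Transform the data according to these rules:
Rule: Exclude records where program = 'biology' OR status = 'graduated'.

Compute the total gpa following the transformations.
16.11

Step 1: Find records where program = 'biology' OR status = 'graduated'
Step 2: 5 records match, summing to 13.24
Step 3: Original sum: 29.35
Step 4: Remaining sum = 29.35 - 13.24 = 16.11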